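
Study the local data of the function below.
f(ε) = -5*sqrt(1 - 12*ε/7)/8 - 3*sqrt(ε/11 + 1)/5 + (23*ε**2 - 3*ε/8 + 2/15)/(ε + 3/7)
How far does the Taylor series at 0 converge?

The radius of convergence is 3/7.

Denominator factor (ε + 3/7): pole of order 1 at -3/7, modulus 3/7.
Branch term (-5/8)*sqrt(1 - ε/(7/12)): its argument vanishes at ε = 7/12, a square-root branch point, modulus 7/12.
Branch term (-3/5)*sqrt(1 - ε/(-11)): its argument vanishes at ε = -11, a square-root branch point, modulus 11.
The radius of convergence is the smallest modulus among the singular points: 3/7.


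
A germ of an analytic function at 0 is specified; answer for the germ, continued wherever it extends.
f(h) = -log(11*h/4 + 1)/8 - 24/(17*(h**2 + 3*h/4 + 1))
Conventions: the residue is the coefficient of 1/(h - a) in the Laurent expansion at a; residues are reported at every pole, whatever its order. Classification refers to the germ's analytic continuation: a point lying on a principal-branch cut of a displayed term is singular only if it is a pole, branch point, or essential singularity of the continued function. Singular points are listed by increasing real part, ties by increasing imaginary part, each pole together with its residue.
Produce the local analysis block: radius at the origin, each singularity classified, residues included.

Radius of convergence at 0: 4/11.
At (-3/8) - ((1/8)*sqrt(55))*i: a pole of order 1; residue -((96/935)*sqrt(55))*i.
At (-3/8) + ((1/8)*sqrt(55))*i: a pole of order 1; residue ((96/935)*sqrt(55))*i.
At -4/11: a logarithmic branch point.

Denominator factor (h**2 + 3*h/4 + 1): discriminant -55/16, complex-conjugate roots (-3/8) + ((1/8)*sqrt(55))*i and (-3/8) - ((1/8)*sqrt(55))*i; poles of order 1, moduli 1 and 1.
Branch term (-1/8)*log(1 - h/(-4/11)): its argument vanishes at h = -4/11, a logarithmic branch point, modulus 4/11.
The radius of convergence is the smallest modulus among the singular points: 4/11.
The branch term is analytic at (-3/8) - ((1/8)*sqrt(55))*i and contributes nothing to the residue; only the rational part matters.
The factor h**2 + 3*h/4 + 1 splits as (h - a)(h - a') with a = (-3/8) - ((1/8)*sqrt(55))*i, a' = (-3/8) + ((1/8)*sqrt(55))*i. At the order-1 pole a set g(h) = (h - a)*(rational part) = [-24/17] / (h - a').
Simple pole: residue = g(a) at a = (-3/8) - ((1/8)*sqrt(55))*i, which is -((96/935)*sqrt(55))*i.
The branch term is analytic at (-3/8) + ((1/8)*sqrt(55))*i and contributes nothing to the residue; only the rational part matters.
The factor h**2 + 3*h/4 + 1 splits as (h - a)(h - a') with a = (-3/8) + ((1/8)*sqrt(55))*i, a' = (-3/8) - ((1/8)*sqrt(55))*i. At the order-1 pole a set g(h) = (h - a)*(rational part) = [-24/17] / (h - a').
Simple pole: residue = g(a) at a = (-3/8) + ((1/8)*sqrt(55))*i, which is ((96/935)*sqrt(55))*i.
List the singular points by increasing real part (a conjugate pair: the negative imaginary part first).


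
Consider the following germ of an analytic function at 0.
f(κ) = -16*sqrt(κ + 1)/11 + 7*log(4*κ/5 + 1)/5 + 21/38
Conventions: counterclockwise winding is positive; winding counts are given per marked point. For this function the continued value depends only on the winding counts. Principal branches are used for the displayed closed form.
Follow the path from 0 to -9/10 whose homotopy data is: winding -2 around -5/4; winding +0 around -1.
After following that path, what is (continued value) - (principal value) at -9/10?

The rational part is single-valued and drops out of the difference; each branch term changes only by its own monodromy.
(7/5)*log(1 - κ/(-5/4)): each positive loop around -5/4 adds 2*pi*i to the log, so winding -2 contributes (7/5)*(-2)*2*pi*i = -(28/5)*pi*i.
(-16/11)*sqrt(1 - κ/(-1)): winding +0 is even, the square root returns to the same sheet, contribution 0.
Summing the contributions at κ = -9/10 gives -(28/5)*pi*i.

Continued minus principal equals -(28/5)*pi*i.


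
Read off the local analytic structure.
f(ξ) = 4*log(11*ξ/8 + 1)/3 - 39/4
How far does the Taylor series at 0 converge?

Branch term (4/3)*log(1 - ξ/(-8/11)): its argument vanishes at ξ = -8/11, a logarithmic branch point, modulus 8/11.
The radius of convergence is the smallest modulus among the singular points: 8/11.

The radius of convergence is 8/11.


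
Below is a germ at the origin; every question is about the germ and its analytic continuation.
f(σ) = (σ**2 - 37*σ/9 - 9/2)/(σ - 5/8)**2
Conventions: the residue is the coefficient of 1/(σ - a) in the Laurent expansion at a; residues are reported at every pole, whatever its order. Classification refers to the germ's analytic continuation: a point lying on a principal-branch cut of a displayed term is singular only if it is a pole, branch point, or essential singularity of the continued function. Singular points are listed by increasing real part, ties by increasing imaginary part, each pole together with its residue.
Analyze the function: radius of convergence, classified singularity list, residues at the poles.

Radius of convergence at 0: 5/8.
At 5/8: a pole of order 2; residue -103/36.

Denominator factor (σ - 5/8)^2: pole of order 2 at 5/8, modulus 5/8.
The radius of convergence is the smallest modulus among the singular points: 5/8.
At the order-2 pole 5/8 set g(σ) = (σ - (5/8))^2*f(σ) = σ**2 - 37*σ/9 - 9/2.
Order-2 pole: residue = g'(a); g'(5/8) = -103/36, so the residue is -103/36.


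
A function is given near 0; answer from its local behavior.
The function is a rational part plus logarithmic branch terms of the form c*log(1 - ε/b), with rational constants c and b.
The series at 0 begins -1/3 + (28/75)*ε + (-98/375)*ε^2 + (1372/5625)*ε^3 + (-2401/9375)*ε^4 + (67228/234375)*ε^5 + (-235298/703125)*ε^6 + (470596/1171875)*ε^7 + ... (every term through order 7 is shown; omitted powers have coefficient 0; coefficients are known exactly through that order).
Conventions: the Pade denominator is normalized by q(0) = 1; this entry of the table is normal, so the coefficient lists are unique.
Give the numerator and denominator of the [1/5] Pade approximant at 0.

The Pade approximant has numerator coefficients [-1/3, -1351/32850]; denominator coefficients [1, 2723/2190, 3332/5475, 2401/5475, 319333/2053125, 3714347/20531250].

Taylor coefficients needed (read off): a_0 = -1/3, a_1 = 28/75, a_2 = -98/375, a_3 = 1372/5625, a_4 = -2401/9375, a_5 = 67228/234375, a_6 = -235298/703125.
Write the denominator as Q(ε) = 1 + q1*ε + q2*ε^2 + q3*ε^3 + q4*ε^4 + q5*ε^5. Requiring Q*f - P = O(ε^7) with deg P <= 1 kills the coefficients of ε^2..ε^6 in Q*f:
  ε^2: a_2 + q1*a_1 + q2*a_0 = 0, i.e. -98/375 + (28/75)*q1 + (-1/3)*q2 = 0.
  ε^3: a_3 + q1*a_2 + q2*a_1 + q3*a_0 = 0, i.e. 1372/5625 + (-98/375)*q1 + (28/75)*q2 + (-1/3)*q3 = 0.
  ε^4: a_4 + q1*a_3 + q2*a_2 + q3*a_1 + q4*a_0 = 0, i.e. -2401/9375 + (1372/5625)*q1 + (-98/375)*q2 + (28/75)*q3 + (-1/3)*q4 = 0.
  ε^5: a_5 + q1*a_4 + q2*a_3 + q3*a_2 + q4*a_1 + q5*a_0 = 0, i.e. 67228/234375 + (-2401/9375)*q1 + (1372/5625)*q2 + (-98/375)*q3 + (28/75)*q4 + (-1/3)*q5 = 0.
  ε^6: a_6 + q1*a_5 + q2*a_4 + q3*a_3 + q4*a_2 + q5*a_1 = 0, i.e. -235298/703125 + (67228/234375)*q1 + (-2401/9375)*q2 + (1372/5625)*q3 + (-98/375)*q4 + (28/75)*q5 = 0.
Solving this linear system: q1 = 2723/2190, q2 = 3332/5475, q3 = 2401/5475, q4 = 319333/2053125, q5 = 3714347/20531250.
The numerator is Q*f truncated at degree 1: P0 = a_0 = -1/3; P1 = a_1 + q1*a_0 = -1351/32850.


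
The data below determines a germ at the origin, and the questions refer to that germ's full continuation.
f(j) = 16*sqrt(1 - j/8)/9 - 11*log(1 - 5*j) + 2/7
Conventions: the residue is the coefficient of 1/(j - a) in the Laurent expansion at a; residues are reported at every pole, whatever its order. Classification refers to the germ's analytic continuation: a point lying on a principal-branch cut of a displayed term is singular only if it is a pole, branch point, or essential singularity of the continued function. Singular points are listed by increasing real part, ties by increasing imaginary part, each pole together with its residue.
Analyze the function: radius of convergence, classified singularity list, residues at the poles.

Radius of convergence at 0: 1/5.
At 1/5: a logarithmic branch point.
At 8: an algebraic (square-root) branch point.

Branch term (16/9)*sqrt(1 - j/(8)): its argument vanishes at j = 8, a square-root branch point, modulus 8.
Branch term (-11)*log(1 - j/(1/5)): its argument vanishes at j = 1/5, a logarithmic branch point, modulus 1/5.
The radius of convergence is the smallest modulus among the singular points: 1/5.
List the singular points by increasing real part (a conjugate pair: the negative imaginary part first).


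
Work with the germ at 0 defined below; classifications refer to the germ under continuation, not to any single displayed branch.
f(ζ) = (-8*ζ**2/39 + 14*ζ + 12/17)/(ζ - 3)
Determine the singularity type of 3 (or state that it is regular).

The point is a pole of order 1.

The denominator factor ζ - 3 vanishes at 3 and appears to the power 1; the numerator there equals 9030/221, nonzero, and no other factor vanishes.
Hence a pole whose order is the multiplicity, 1.


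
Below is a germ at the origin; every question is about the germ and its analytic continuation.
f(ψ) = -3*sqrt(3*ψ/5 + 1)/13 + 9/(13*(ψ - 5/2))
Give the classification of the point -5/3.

The term (-3/13)*sqrt(1 - ψ/(-5/3)) has argument 1 - -5/3/(-5/3) = 0 at -5/3: a square-root (algebraic, two-sheeted) branch point; the remaining terms are analytic or single-valued there.

The point is an algebraic (square-root) branch point.


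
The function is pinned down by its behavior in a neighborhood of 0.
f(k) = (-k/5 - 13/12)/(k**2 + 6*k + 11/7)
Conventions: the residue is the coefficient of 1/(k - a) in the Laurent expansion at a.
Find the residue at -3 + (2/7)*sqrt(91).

The residue is -1/10 - (29/3120)*sqrt(91).

The factor k**2 + 6*k + 11/7 splits as (k - a)(k - a') with a = -3 + (2/7)*sqrt(91), a' = -3 - (2/7)*sqrt(91). At the order-1 pole a set g(k) = (k - a)*f(k) = [-k/5 - 13/12] / (k - a').
Simple pole: residue = g(a) at a = -3 + (2/7)*sqrt(91), which is -1/10 - (29/3120)*sqrt(91).


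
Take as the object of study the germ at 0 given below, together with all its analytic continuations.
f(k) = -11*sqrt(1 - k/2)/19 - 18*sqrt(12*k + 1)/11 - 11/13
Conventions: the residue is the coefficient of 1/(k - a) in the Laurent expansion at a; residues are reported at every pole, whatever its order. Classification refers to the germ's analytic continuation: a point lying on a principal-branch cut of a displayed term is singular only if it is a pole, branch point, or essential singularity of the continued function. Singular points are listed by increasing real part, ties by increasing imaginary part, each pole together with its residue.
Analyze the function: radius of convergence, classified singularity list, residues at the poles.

Radius of convergence at 0: 1/12.
At -1/12: an algebraic (square-root) branch point.
At 2: an algebraic (square-root) branch point.

Branch term (-11/19)*sqrt(1 - k/(2)): its argument vanishes at k = 2, a square-root branch point, modulus 2.
Branch term (-18/11)*sqrt(1 - k/(-1/12)): its argument vanishes at k = -1/12, a square-root branch point, modulus 1/12.
The radius of convergence is the smallest modulus among the singular points: 1/12.
List the singular points by increasing real part (a conjugate pair: the negative imaginary part first).


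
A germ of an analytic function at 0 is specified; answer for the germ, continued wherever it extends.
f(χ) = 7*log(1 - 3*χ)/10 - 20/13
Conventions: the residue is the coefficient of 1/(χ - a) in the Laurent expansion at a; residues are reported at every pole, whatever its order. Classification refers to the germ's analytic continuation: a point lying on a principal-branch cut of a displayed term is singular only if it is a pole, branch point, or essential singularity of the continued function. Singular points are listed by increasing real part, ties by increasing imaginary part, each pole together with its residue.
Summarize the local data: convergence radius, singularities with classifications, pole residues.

Branch term (7/10)*log(1 - χ/(1/3)): its argument vanishes at χ = 1/3, a logarithmic branch point, modulus 1/3.
The radius of convergence is the smallest modulus among the singular points: 1/3.

Radius of convergence at 0: 1/3.
At 1/3: a logarithmic branch point.


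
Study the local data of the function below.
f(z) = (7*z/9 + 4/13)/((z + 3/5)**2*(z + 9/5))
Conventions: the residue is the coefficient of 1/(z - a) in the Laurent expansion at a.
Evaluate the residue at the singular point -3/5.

At the order-2 pole -3/5 set g(z) = (z - (-3/5))^2*f(z) = (7*z/9 + 4/13)/(z + 9/5).
Order-2 pole: residue = g'(a); g'(-3/5) = 355/468, so the residue is 355/468.

The residue is 355/468.


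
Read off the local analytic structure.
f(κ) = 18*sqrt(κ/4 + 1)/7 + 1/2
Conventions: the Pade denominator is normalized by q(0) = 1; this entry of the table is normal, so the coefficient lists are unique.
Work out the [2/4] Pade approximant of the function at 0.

Taylor coefficients needed (expand at 0): a_0 = 43/14, a_1 = 9/28, a_2 = -9/448, a_3 = 9/3584, a_4 = -45/114688, a_5 = 9/131072, a_6 = -27/2097152.
Write the denominator as Q(κ) = 1 + q1*κ + q2*κ^2 + q3*κ^3 + q4*κ^4. Requiring Q*f - P = O(κ^7) with deg P <= 2 kills the coefficients of κ^3..κ^6 in Q*f:
  κ^3: a_3 + q1*a_2 + q2*a_1 + q3*a_0 = 0, i.e. 9/3584 + (-9/448)*q1 + (9/28)*q2 + (43/14)*q3 = 0.
  κ^4: a_4 + q1*a_3 + q2*a_2 + q3*a_1 + q4*a_0 = 0, i.e. -45/114688 + (9/3584)*q1 + (-9/448)*q2 + (9/28)*q3 + (43/14)*q4 = 0.
  κ^5: a_5 + q1*a_4 + q2*a_3 + q3*a_2 + q4*a_1 = 0, i.e. 9/131072 + (-45/114688)*q1 + (9/3584)*q2 + (-9/448)*q3 + (9/28)*q4 = 0.
  κ^6: a_6 + q1*a_5 + q2*a_4 + q3*a_3 + q4*a_2 = 0, i.e. -27/2097152 + (9/131072)*q1 + (-45/114688)*q2 + (9/3584)*q3 + (-9/448)*q4 = 0.
Solving this linear system: q1 = 14413/57192, q2 = 8941/915072, q3 = -117/610048, q4 = 111/19521536.
The numerator is Q*f truncated at degree 2: P0 = a_0 = 43/14; P1 = a_1 + q1*a_0 = 877123/800688; P2 = a_2 + q1*a_1 + q2*a_0 = 166405/1830144.

The Pade approximant has numerator coefficients [43/14, 877123/800688, 166405/1830144]; denominator coefficients [1, 14413/57192, 8941/915072, -117/610048, 111/19521536].


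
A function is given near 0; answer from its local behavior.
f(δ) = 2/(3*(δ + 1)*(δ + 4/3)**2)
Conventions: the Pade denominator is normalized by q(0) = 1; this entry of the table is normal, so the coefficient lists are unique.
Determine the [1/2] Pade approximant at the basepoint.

The Pade approximant has numerator coefficients [3/8, -9/88]; denominator coefficients [1, 49/22, 243/176].

Taylor coefficients needed (expand at 0): a_0 = 3/8, a_1 = -15/16, a_2 = 201/128, a_3 = -141/64.
Write the denominator as Q(δ) = 1 + q1*δ + q2*δ^2. Requiring Q*f - P = O(δ^4) with deg P <= 1 kills the coefficients of δ^2..δ^3 in Q*f:
  δ^2: a_2 + q1*a_1 + q2*a_0 = 0, i.e. 201/128 + (-15/16)*q1 + (3/8)*q2 = 0.
  δ^3: a_3 + q1*a_2 + q2*a_1 = 0, i.e. -141/64 + (201/128)*q1 + (-15/16)*q2 = 0.
Solving this linear system: q1 = 49/22, q2 = 243/176.
The numerator is Q*f truncated at degree 1: P0 = a_0 = 3/8; P1 = a_1 + q1*a_0 = -9/88.


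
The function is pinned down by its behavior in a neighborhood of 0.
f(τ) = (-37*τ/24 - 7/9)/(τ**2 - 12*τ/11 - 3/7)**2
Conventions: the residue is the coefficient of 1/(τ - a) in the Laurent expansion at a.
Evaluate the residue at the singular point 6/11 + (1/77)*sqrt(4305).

The residue is (542927/54464400)*sqrt(4305).

The factor τ**2 - 12*τ/11 - 3/7 splits as (τ - a)(τ - a') with a = 6/11 + (1/77)*sqrt(4305), a' = 6/11 - (1/77)*sqrt(4305). At the order-2 pole a set g(τ) = (τ - a)^2*f(τ) = [-37*τ/24 - 7/9] / (τ - a')^2.
Order-2 pole: residue = g'(a); g'(6/11 + (1/77)*sqrt(4305)) = (542927/54464400)*sqrt(4305), so the residue is (542927/54464400)*sqrt(4305).


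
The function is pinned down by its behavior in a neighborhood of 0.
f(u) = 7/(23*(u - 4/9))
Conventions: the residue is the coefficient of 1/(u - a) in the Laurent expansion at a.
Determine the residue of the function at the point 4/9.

The residue is 7/23.

At the order-1 pole 4/9 set g(u) = (u - (4/9))*f(u) = 7/23.
Simple pole: residue = g(a) at a = 4/9, which is 7/23.


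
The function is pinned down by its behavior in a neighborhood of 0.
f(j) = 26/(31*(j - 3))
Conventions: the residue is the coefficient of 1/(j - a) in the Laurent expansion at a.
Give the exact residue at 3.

The residue is 26/31.

At the order-1 pole 3 set g(j) = (j - (3))*f(j) = 26/31.
Simple pole: residue = g(a) at a = 3, which is 26/31.


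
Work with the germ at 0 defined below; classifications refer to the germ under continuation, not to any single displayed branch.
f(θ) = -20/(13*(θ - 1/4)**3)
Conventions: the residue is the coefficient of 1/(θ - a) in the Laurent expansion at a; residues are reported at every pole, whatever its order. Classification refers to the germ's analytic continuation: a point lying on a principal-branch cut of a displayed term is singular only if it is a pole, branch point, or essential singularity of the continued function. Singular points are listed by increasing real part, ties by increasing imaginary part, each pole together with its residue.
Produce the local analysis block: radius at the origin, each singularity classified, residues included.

Radius of convergence at 0: 1/4.
At 1/4: a pole of order 3; residue 0.

Denominator factor (θ - 1/4)^3: pole of order 3 at 1/4, modulus 1/4.
The radius of convergence is the smallest modulus among the singular points: 1/4.
At the order-3 pole 1/4 set g(θ) = (θ - (1/4))^3*f(θ) = -20/13.
Order-3 pole: residue = g''(a)/2; g''(1/4) = 0, so the residue is 0.


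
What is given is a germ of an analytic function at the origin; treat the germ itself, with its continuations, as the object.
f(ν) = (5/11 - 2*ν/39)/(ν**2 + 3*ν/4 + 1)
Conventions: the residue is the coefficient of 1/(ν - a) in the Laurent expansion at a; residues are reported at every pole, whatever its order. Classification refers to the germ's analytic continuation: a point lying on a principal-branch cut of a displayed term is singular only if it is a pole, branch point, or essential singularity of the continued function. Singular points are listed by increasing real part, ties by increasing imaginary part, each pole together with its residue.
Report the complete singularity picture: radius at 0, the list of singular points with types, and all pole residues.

Radius of convergence at 0: 1.
At (-3/8) - ((1/8)*sqrt(55))*i: a pole of order 1; residue (-1/39) + ((271/7865)*sqrt(55))*i.
At (-3/8) + ((1/8)*sqrt(55))*i: a pole of order 1; residue (-1/39) - ((271/7865)*sqrt(55))*i.

Denominator factor (ν**2 + 3*ν/4 + 1): discriminant -55/16, complex-conjugate roots (-3/8) + ((1/8)*sqrt(55))*i and (-3/8) - ((1/8)*sqrt(55))*i; poles of order 1, moduli 1 and 1.
The radius of convergence is the smallest modulus among the singular points: 1.
The factor ν**2 + 3*ν/4 + 1 splits as (ν - a)(ν - a') with a = (-3/8) - ((1/8)*sqrt(55))*i, a' = (-3/8) + ((1/8)*sqrt(55))*i. At the order-1 pole a set g(ν) = (ν - a)*f(ν) = [5/11 - 2*ν/39] / (ν - a').
Simple pole: residue = g(a) at a = (-3/8) - ((1/8)*sqrt(55))*i, which is (-1/39) + ((271/7865)*sqrt(55))*i.
The factor ν**2 + 3*ν/4 + 1 splits as (ν - a)(ν - a') with a = (-3/8) + ((1/8)*sqrt(55))*i, a' = (-3/8) - ((1/8)*sqrt(55))*i. At the order-1 pole a set g(ν) = (ν - a)*f(ν) = [5/11 - 2*ν/39] / (ν - a').
Simple pole: residue = g(a) at a = (-3/8) + ((1/8)*sqrt(55))*i, which is (-1/39) - ((271/7865)*sqrt(55))*i.
List the singular points by increasing real part (a conjugate pair: the negative imaginary part first).


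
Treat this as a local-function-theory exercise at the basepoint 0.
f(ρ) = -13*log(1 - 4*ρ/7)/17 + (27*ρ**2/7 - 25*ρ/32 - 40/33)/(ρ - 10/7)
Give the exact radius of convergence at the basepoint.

The radius of convergence is 10/7.

Denominator factor (ρ - 10/7): pole of order 1 at 10/7, modulus 10/7.
Branch term (-13/17)*log(1 - ρ/(7/4)): its argument vanishes at ρ = 7/4, a logarithmic branch point, modulus 7/4.
The radius of convergence is the smallest modulus among the singular points: 10/7.


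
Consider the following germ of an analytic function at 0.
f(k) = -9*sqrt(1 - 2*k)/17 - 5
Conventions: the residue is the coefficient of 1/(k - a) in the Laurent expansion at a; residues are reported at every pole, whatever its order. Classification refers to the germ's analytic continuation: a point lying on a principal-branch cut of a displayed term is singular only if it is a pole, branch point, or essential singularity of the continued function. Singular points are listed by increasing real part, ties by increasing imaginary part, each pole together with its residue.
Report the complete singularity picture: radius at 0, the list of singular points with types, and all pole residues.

Branch term (-9/17)*sqrt(1 - k/(1/2)): its argument vanishes at k = 1/2, a square-root branch point, modulus 1/2.
The radius of convergence is the smallest modulus among the singular points: 1/2.

Radius of convergence at 0: 1/2.
At 1/2: an algebraic (square-root) branch point.


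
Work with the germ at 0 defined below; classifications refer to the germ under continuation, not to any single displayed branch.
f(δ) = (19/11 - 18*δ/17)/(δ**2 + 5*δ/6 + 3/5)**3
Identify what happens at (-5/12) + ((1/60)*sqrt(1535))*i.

The denominator factor δ**2 + 5*δ/6 + 3/5 vanishes at (-5/12) + ((1/60)*sqrt(1535))*i and appears to the power 3; the numerator there equals (811/374) - ((3/170)*sqrt(1535))*i, nonzero, and no other factor vanishes.
Hence a pole whose order is the multiplicity, 3.

The point is a pole of order 3.


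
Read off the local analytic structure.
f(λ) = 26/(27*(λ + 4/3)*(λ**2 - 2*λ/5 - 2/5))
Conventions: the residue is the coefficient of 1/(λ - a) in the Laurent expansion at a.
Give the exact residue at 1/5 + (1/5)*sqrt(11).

The factor λ**2 - 2*λ/5 - 2/5 splits as (λ - a)(λ - a') with a = 1/5 + (1/5)*sqrt(11), a' = 1/5 - (1/5)*sqrt(11). At the order-1 pole a set g(λ) = (λ - a)*f(λ) = [26/(27*(λ + 4/3))] / (λ - a').
Simple pole: residue = g(a) at a = 1/5 + (1/5)*sqrt(11), which is -65/258 + (1495/8514)*sqrt(11).

The residue is -65/258 + (1495/8514)*sqrt(11).


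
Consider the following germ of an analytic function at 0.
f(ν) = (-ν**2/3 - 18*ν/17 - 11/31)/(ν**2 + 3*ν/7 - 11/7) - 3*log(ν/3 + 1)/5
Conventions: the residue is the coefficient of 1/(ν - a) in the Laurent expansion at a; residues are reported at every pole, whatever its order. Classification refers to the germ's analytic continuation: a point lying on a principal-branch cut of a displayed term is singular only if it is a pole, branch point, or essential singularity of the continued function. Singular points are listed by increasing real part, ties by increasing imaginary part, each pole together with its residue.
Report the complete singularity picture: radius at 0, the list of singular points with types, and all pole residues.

Denominator factor (ν**2 + 3*ν/7 - 11/7): discriminant 317/49, real irrational roots -3/14 + (1/14)*sqrt(317) and -3/14 - (1/14)*sqrt(317); poles of order 1, moduli -3/14 + (1/14)*sqrt(317) and 3/14 + (1/14)*sqrt(317).
Branch term (-3/5)*log(1 - ν/(-3)): its argument vanishes at ν = -3, a logarithmic branch point, modulus 3.
The radius of convergence is the smallest modulus among the singular points: -3/14 + (1/14)*sqrt(317).
The branch term is analytic at -3/14 - (1/14)*sqrt(317) and contributes nothing to the residue; only the rational part matters.
The factor ν**2 + 3*ν/7 - 11/7 splits as (ν - a)(ν - a') with a = -3/14 - (1/14)*sqrt(317), a' = -3/14 + (1/14)*sqrt(317). At the order-1 pole a set g(ν) = (ν - a)*(rational part) = [-ν**2/3 - 18*ν/17 - 11/31] / (ν - a').
Simple pole: residue = g(a) at a = -3/14 - (1/14)*sqrt(317), which is -109/238 + (105725/7016478)*sqrt(317).
The branch term is analytic at -3/14 + (1/14)*sqrt(317) and contributes nothing to the residue; only the rational part matters.
The factor ν**2 + 3*ν/7 - 11/7 splits as (ν - a)(ν - a') with a = -3/14 + (1/14)*sqrt(317), a' = -3/14 - (1/14)*sqrt(317). At the order-1 pole a set g(ν) = (ν - a)*(rational part) = [-ν**2/3 - 18*ν/17 - 11/31] / (ν - a').
Simple pole: residue = g(a) at a = -3/14 + (1/14)*sqrt(317), which is -109/238 - (105725/7016478)*sqrt(317).
List the singular points by increasing real part (a conjugate pair: the negative imaginary part first).

Radius of convergence at 0: -3/14 + (1/14)*sqrt(317).
At -3: a logarithmic branch point.
At -3/14 - (1/14)*sqrt(317): a pole of order 1; residue -109/238 + (105725/7016478)*sqrt(317).
At -3/14 + (1/14)*sqrt(317): a pole of order 1; residue -109/238 - (105725/7016478)*sqrt(317).


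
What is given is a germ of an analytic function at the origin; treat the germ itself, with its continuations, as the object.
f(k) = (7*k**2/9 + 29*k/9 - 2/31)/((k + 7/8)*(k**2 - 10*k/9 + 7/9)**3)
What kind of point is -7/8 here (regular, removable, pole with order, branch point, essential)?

The denominator factor k + 7/8 vanishes at -7/8 and appears to the power 1; the numerator there equals -13621/5952, nonzero, and no other factor vanishes.
Hence a pole whose order is the multiplicity, 1.

The point is a pole of order 1.


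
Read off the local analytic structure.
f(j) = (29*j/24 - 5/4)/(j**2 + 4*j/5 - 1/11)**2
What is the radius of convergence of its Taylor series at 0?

Denominator factor (j**2 + 4*j/5 - 1/11)^2: discriminant 276/275, real irrational roots -2/5 + (1/55)*sqrt(759) and -2/5 - (1/55)*sqrt(759); poles of order 2, moduli -2/5 + (1/55)*sqrt(759) and 2/5 + (1/55)*sqrt(759).
The radius of convergence is the smallest modulus among the singular points: -2/5 + (1/55)*sqrt(759).

The radius of convergence is -2/5 + (1/55)*sqrt(759).


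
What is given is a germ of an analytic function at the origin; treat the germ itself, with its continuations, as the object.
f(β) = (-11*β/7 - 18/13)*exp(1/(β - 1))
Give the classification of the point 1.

The point is an essential singularity.

The exponent 1/(β - (1)) has a pole at 1, so exp(1/(β - (1))) takes every nonzero value near it: an essential singularity (not a pole of any order).


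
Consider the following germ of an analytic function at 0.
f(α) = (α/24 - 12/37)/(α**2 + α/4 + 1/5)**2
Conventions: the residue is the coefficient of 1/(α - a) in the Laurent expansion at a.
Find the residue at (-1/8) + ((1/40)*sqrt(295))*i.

The residue is ((23410/386391)*sqrt(295))*i.

The factor α**2 + α/4 + 1/5 splits as (α - a)(α - a') with a = (-1/8) + ((1/40)*sqrt(295))*i, a' = (-1/8) - ((1/40)*sqrt(295))*i. At the order-2 pole a set g(α) = (α - a)^2*f(α) = [α/24 - 12/37] / (α - a')^2.
Order-2 pole: residue = g'(a); g'((-1/8) + ((1/40)*sqrt(295))*i) = ((23410/386391)*sqrt(295))*i, so the residue is ((23410/386391)*sqrt(295))*i.


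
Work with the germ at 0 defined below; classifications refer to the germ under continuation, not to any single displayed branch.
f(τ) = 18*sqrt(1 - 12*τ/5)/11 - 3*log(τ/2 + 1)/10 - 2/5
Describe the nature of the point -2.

The term (-3/10)*log(1 - τ/(-2)) has argument 1 - -2/(-2) = 0 at -2: a logarithmic (infinitely-sheeted) branch point; the remaining terms are analytic or single-valued there.

The point is a logarithmic branch point.


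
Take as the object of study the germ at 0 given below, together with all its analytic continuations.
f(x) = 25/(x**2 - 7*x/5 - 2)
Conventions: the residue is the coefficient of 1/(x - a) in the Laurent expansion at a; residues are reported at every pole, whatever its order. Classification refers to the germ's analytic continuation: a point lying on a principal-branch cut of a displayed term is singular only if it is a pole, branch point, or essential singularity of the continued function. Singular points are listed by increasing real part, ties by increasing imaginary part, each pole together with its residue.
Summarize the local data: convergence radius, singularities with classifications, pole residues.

Radius of convergence at 0: -7/10 + (1/10)*sqrt(249).
At 7/10 - (1/10)*sqrt(249): a pole of order 1; residue -(125/249)*sqrt(249).
At 7/10 + (1/10)*sqrt(249): a pole of order 1; residue (125/249)*sqrt(249).

Denominator factor (x**2 - 7*x/5 - 2): discriminant 249/25, real irrational roots 7/10 + (1/10)*sqrt(249) and 7/10 - (1/10)*sqrt(249); poles of order 1, moduli 7/10 + (1/10)*sqrt(249) and -7/10 + (1/10)*sqrt(249).
The radius of convergence is the smallest modulus among the singular points: -7/10 + (1/10)*sqrt(249).
The factor x**2 - 7*x/5 - 2 splits as (x - a)(x - a') with a = 7/10 - (1/10)*sqrt(249), a' = 7/10 + (1/10)*sqrt(249). At the order-1 pole a set g(x) = (x - a)*f(x) = [25] / (x - a').
Simple pole: residue = g(a) at a = 7/10 - (1/10)*sqrt(249), which is -(125/249)*sqrt(249).
The factor x**2 - 7*x/5 - 2 splits as (x - a)(x - a') with a = 7/10 + (1/10)*sqrt(249), a' = 7/10 - (1/10)*sqrt(249). At the order-1 pole a set g(x) = (x - a)*f(x) = [25] / (x - a').
Simple pole: residue = g(a) at a = 7/10 + (1/10)*sqrt(249), which is (125/249)*sqrt(249).
List the singular points by increasing real part (a conjugate pair: the negative imaginary part first).


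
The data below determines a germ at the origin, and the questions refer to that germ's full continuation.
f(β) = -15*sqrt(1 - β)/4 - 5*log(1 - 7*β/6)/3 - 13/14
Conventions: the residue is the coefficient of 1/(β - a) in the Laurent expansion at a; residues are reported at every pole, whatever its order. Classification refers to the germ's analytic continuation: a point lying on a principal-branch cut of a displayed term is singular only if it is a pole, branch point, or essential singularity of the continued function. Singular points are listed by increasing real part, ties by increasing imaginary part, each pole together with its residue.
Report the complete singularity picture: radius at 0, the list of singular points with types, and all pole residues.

Radius of convergence at 0: 6/7.
At 6/7: a logarithmic branch point.
At 1: an algebraic (square-root) branch point.

Branch term (-15/4)*sqrt(1 - β/(1)): its argument vanishes at β = 1, a square-root branch point, modulus 1.
Branch term (-5/3)*log(1 - β/(6/7)): its argument vanishes at β = 6/7, a logarithmic branch point, modulus 6/7.
The radius of convergence is the smallest modulus among the singular points: 6/7.
List the singular points by increasing real part (a conjugate pair: the negative imaginary part first).


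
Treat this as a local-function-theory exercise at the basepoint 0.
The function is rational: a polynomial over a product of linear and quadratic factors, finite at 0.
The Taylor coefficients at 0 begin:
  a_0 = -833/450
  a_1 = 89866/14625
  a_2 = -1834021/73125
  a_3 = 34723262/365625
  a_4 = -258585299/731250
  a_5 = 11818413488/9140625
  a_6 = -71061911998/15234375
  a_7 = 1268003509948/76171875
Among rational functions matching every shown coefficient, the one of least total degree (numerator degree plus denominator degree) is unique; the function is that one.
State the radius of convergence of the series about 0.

The radius of convergence is -1 + (2/7)*sqrt(21).

No rational of total degree below 5 reproduces all 8 coefficients; solving the [1/4] Pade equations on them gives f(μ) = (-28*μ/13 - 17/18)/(μ**2 - 2*μ - 5/7)**2, whose expansion matches every shown term.
Denominator factor (μ**2 - 2*μ - 5/7)^2: discriminant 48/7, real irrational roots 1 + (2/7)*sqrt(21) and 1 - (2/7)*sqrt(21); poles of order 2, moduli 1 + (2/7)*sqrt(21) and -1 + (2/7)*sqrt(21).
The radius of convergence is the smallest modulus among the singular points: -1 + (2/7)*sqrt(21).


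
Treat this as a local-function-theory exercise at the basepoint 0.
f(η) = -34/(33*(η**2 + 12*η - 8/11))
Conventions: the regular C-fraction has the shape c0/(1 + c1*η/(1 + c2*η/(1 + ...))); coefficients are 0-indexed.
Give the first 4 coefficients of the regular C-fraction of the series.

Taylor coefficients (expand at 0): a_0 = 17/12, a_1 = 187/8, a_2 = 37213/96, a_3 = 51425/8.
c0 = a_0 = 17/12. Peel one level at a time: if S = 1 + c*η/S' with S'(0) = 1, then c is the η-coefficient of S and S' = c*η/(S - 1).
S_1 = c0/f = 1 + (-33/2)*η + (-11/8)*η^2 + ...; c1 = -33/2.
S_2 = c1*η/(S_1 - 1) = 1 + (-1/12)*η + (1/144)*η^2 + ...; c2 = -1/12.
S_3 = c2*η/(S_2 - 1) = 1 + (1/12)*η + ...; c3 = 1/12.

The regular C-fraction coefficients are [17/12, -33/2, -1/12, 1/12].


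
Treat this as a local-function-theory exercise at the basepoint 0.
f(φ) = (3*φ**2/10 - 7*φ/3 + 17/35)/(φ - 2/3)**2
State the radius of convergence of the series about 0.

Denominator factor (φ - 2/3)^2: pole of order 2 at 2/3, modulus 2/3.
The radius of convergence is the smallest modulus among the singular points: 2/3.

The radius of convergence is 2/3.


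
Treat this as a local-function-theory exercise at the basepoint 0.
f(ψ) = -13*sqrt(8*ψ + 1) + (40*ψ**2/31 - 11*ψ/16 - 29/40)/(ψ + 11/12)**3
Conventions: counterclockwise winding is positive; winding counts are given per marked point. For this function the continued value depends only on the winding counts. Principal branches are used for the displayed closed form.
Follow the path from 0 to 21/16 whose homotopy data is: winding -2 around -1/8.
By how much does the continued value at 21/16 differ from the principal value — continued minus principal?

The rational part is single-valued and drops out of the difference; each branch term changes only by its own monodromy.
(-13)*sqrt(1 - ψ/(-1/8)): winding -2 is even, the square root returns to the same sheet, contribution 0.
Summing the contributions at ψ = 21/16 gives 0.

Continued minus principal equals 0.


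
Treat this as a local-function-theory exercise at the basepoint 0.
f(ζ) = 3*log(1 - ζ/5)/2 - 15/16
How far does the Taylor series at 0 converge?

Branch term (3/2)*log(1 - ζ/(5)): its argument vanishes at ζ = 5, a logarithmic branch point, modulus 5.
The radius of convergence is the smallest modulus among the singular points: 5.

The radius of convergence is 5.


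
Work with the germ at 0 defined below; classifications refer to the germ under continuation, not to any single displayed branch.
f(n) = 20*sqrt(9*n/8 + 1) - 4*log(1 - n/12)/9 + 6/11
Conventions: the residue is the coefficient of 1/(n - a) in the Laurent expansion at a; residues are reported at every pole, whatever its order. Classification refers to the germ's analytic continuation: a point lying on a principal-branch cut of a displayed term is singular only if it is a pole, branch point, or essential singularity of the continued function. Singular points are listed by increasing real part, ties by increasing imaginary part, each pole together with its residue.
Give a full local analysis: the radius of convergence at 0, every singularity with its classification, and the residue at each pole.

Branch term (-4/9)*log(1 - n/(12)): its argument vanishes at n = 12, a logarithmic branch point, modulus 12.
Branch term (20)*sqrt(1 - n/(-8/9)): its argument vanishes at n = -8/9, a square-root branch point, modulus 8/9.
The radius of convergence is the smallest modulus among the singular points: 8/9.
List the singular points by increasing real part (a conjugate pair: the negative imaginary part first).

Radius of convergence at 0: 8/9.
At -8/9: an algebraic (square-root) branch point.
At 12: a logarithmic branch point.


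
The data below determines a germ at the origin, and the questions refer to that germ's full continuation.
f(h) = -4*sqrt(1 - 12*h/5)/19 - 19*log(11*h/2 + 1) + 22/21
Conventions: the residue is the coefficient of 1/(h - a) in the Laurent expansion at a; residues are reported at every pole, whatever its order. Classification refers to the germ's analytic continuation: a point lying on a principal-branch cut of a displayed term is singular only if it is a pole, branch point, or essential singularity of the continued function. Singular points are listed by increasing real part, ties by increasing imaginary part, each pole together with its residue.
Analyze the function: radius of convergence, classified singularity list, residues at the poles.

Branch term (-4/19)*sqrt(1 - h/(5/12)): its argument vanishes at h = 5/12, a square-root branch point, modulus 5/12.
Branch term (-19)*log(1 - h/(-2/11)): its argument vanishes at h = -2/11, a logarithmic branch point, modulus 2/11.
The radius of convergence is the smallest modulus among the singular points: 2/11.
List the singular points by increasing real part (a conjugate pair: the negative imaginary part first).

Radius of convergence at 0: 2/11.
At -2/11: a logarithmic branch point.
At 5/12: an algebraic (square-root) branch point.


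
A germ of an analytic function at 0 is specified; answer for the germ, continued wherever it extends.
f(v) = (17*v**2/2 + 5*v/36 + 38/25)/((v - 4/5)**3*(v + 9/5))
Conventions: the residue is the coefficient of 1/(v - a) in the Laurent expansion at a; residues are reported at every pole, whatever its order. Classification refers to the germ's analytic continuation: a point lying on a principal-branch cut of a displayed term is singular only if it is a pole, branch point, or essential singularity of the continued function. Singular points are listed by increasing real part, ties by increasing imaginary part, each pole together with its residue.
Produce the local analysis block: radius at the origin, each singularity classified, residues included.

Denominator factor (v + 9/5): pole of order 1 at -9/5, modulus 9/5.
Denominator factor (v - 4/5)^3: pole of order 3 at 4/5, modulus 4/5.
The radius of convergence is the smallest modulus among the singular points: 4/5.
At the order-1 pole -9/5 set g(v) = (v - (-9/5))*f(v) = (17*v**2/2 + 5*v/36 + 38/25)/(v - 4/5)**3.
Simple pole: residue = g(a) at a = -9/5, which is -14405/8788.
At the order-3 pole 4/5 set g(v) = (v - (4/5))^3*f(v) = (17*v**2/2 + 5*v/36 + 38/25)/(v + 9/5).
Order-3 pole: residue = g''(a)/2; g''(4/5) = 14405/4394, so the residue is 14405/8788.
List the singular points by increasing real part (a conjugate pair: the negative imaginary part first).

Radius of convergence at 0: 4/5.
At -9/5: a pole of order 1; residue -14405/8788.
At 4/5: a pole of order 3; residue 14405/8788.


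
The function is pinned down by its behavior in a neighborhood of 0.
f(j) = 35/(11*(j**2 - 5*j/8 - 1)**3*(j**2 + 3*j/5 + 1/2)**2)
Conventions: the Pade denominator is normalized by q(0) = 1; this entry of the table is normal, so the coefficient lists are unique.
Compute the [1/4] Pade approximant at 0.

Taylor coefficients needed (expand at 0): a_0 = -140/11, a_1 = 1197/22, a_2 = -56917/440, a_3 = 3556763/17600, a_4 = -69332277/281600, a_5 = 19451434331/56320000.
Write the denominator as Q(j) = 1 + q1*j + q2*j^2 + q3*j^3 + q4*j^4. Requiring Q*f - P = O(j^6) with deg P <= 1 kills the coefficients of j^2..j^5 in Q*f:
  j^2: a_2 + q1*a_1 + q2*a_0 = 0, i.e. -56917/440 + (1197/22)*q1 + (-140/11)*q2 = 0.
  j^3: a_3 + q1*a_2 + q2*a_1 + q3*a_0 = 0, i.e. 3556763/17600 + (-56917/440)*q1 + (1197/22)*q2 + (-140/11)*q3 = 0.
  j^4: a_4 + q1*a_3 + q2*a_2 + q3*a_1 + q4*a_0 = 0, i.e. -69332277/281600 + (3556763/17600)*q1 + (-56917/440)*q2 + (1197/22)*q3 + (-140/11)*q4 = 0.
  j^5: a_5 + q1*a_4 + q2*a_3 + q3*a_2 + q4*a_1 = 0, i.e. 19451434331/56320000 + (-69332277/281600)*q1 + (3556763/17600)*q2 + (-56917/440)*q3 + (1197/22)*q4 = 0.
Solving this linear system: q1 = 129329/451960, q2 = -161629079/18078400, q3 = -730378941/28925440, q4 = -2305231077/72313600.
The numerator is Q*f truncated at degree 1: P0 = a_0 = -140/11; P1 = a_1 + q1*a_0 = 6309800/124289.

The Pade approximant has numerator coefficients [-140/11, 6309800/124289]; denominator coefficients [1, 129329/451960, -161629079/18078400, -730378941/28925440, -2305231077/72313600].


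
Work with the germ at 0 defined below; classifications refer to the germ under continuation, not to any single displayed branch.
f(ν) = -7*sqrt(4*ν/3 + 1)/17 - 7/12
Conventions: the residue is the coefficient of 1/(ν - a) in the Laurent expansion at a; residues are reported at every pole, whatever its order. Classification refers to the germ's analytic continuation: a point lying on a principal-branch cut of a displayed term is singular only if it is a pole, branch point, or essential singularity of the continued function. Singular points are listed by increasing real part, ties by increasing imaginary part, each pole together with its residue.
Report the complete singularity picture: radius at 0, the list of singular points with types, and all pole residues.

Radius of convergence at 0: 3/4.
At -3/4: an algebraic (square-root) branch point.

Branch term (-7/17)*sqrt(1 - ν/(-3/4)): its argument vanishes at ν = -3/4, a square-root branch point, modulus 3/4.
The radius of convergence is the smallest modulus among the singular points: 3/4.
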